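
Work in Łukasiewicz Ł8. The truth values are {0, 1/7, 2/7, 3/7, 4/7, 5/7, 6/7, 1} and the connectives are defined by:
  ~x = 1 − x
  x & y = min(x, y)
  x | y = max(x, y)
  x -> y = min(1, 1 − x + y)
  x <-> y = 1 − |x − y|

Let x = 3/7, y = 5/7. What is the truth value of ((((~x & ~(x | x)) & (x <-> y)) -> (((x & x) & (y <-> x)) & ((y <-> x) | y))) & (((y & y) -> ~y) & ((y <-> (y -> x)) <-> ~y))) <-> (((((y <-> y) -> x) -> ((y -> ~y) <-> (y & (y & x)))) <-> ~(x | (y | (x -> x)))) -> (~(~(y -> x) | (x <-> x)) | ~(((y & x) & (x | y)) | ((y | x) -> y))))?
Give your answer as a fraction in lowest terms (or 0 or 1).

2/7

~x = ~3/7 = 4/7
x | x = 3/7 | 3/7 = 3/7
~(x | x) = ~3/7 = 4/7
~x & ~(x | x) = 4/7 & 4/7 = 4/7
x <-> y = 3/7 <-> 5/7 = 5/7
(~x & ~(x | x)) & (x <-> y) = 4/7 & 5/7 = 4/7
x & x = 3/7 & 3/7 = 3/7
y <-> x = 5/7 <-> 3/7 = 5/7
(x & x) & (y <-> x) = 3/7 & 5/7 = 3/7
y <-> x = 5/7 <-> 3/7 = 5/7
(y <-> x) | y = 5/7 | 5/7 = 5/7
((x & x) & (y <-> x)) & ((y <-> x) | y) = 3/7 & 5/7 = 3/7
((~x & ~(x | x)) & (x <-> y)) -> (((x & x) & (y <-> x)) & ((y <-> x) | y)) = 4/7 -> 3/7 = 6/7
y & y = 5/7 & 5/7 = 5/7
~y = ~5/7 = 2/7
(y & y) -> ~y = 5/7 -> 2/7 = 4/7
y -> x = 5/7 -> 3/7 = 5/7
y <-> (y -> x) = 5/7 <-> 5/7 = 1
~y = ~5/7 = 2/7
(y <-> (y -> x)) <-> ~y = 1 <-> 2/7 = 2/7
((y & y) -> ~y) & ((y <-> (y -> x)) <-> ~y) = 4/7 & 2/7 = 2/7
(((~x & ~(x | x)) & (x <-> y)) -> (((x & x) & (y <-> x)) & ((y <-> x) | y))) & (((y & y) -> ~y) & ((y <-> (y -> x)) <-> ~y)) = 6/7 & 2/7 = 2/7
y <-> y = 5/7 <-> 5/7 = 1
(y <-> y) -> x = 1 -> 3/7 = 3/7
~y = ~5/7 = 2/7
y -> ~y = 5/7 -> 2/7 = 4/7
y & x = 5/7 & 3/7 = 3/7
y & (y & x) = 5/7 & 3/7 = 3/7
(y -> ~y) <-> (y & (y & x)) = 4/7 <-> 3/7 = 6/7
((y <-> y) -> x) -> ((y -> ~y) <-> (y & (y & x))) = 3/7 -> 6/7 = 1
x -> x = 3/7 -> 3/7 = 1
y | (x -> x) = 5/7 | 1 = 1
x | (y | (x -> x)) = 3/7 | 1 = 1
~(x | (y | (x -> x))) = ~1 = 0
(((y <-> y) -> x) -> ((y -> ~y) <-> (y & (y & x)))) <-> ~(x | (y | (x -> x))) = 1 <-> 0 = 0
y -> x = 5/7 -> 3/7 = 5/7
~(y -> x) = ~5/7 = 2/7
x <-> x = 3/7 <-> 3/7 = 1
~(y -> x) | (x <-> x) = 2/7 | 1 = 1
~(~(y -> x) | (x <-> x)) = ~1 = 0
y & x = 5/7 & 3/7 = 3/7
x | y = 3/7 | 5/7 = 5/7
(y & x) & (x | y) = 3/7 & 5/7 = 3/7
y | x = 5/7 | 3/7 = 5/7
(y | x) -> y = 5/7 -> 5/7 = 1
((y & x) & (x | y)) | ((y | x) -> y) = 3/7 | 1 = 1
~(((y & x) & (x | y)) | ((y | x) -> y)) = ~1 = 0
~(~(y -> x) | (x <-> x)) | ~(((y & x) & (x | y)) | ((y | x) -> y)) = 0 | 0 = 0
((((y <-> y) -> x) -> ((y -> ~y) <-> (y & (y & x)))) <-> ~(x | (y | (x -> x)))) -> (~(~(y -> x) | (x <-> x)) | ~(((y & x) & (x | y)) | ((y | x) -> y))) = 0 -> 0 = 1
((((~x & ~(x | x)) & (x <-> y)) -> (((x & x) & (y <-> x)) & ((y <-> x) | y))) & (((y & y) -> ~y) & ((y <-> (y -> x)) <-> ~y))) <-> (((((y <-> y) -> x) -> ((y -> ~y) <-> (y & (y & x)))) <-> ~(x | (y | (x -> x)))) -> (~(~(y -> x) | (x <-> x)) | ~(((y & x) & (x | y)) | ((y | x) -> y)))) = 2/7 <-> 1 = 2/7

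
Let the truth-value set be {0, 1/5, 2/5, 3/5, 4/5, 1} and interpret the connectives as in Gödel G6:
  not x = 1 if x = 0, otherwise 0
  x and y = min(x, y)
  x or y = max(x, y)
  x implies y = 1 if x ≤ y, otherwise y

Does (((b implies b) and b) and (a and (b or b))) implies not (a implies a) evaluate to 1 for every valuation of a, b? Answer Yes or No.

Counterexample: take a = 1/5, b = 1/5.
b implies b = 1/5 implies 1/5 = 1
(b implies b) and b = 1 and 1/5 = 1/5
b or b = 1/5 or 1/5 = 1/5
a and (b or b) = 1/5 and 1/5 = 1/5
((b implies b) and b) and (a and (b or b)) = 1/5 and 1/5 = 1/5
a implies a = 1/5 implies 1/5 = 1
not (a implies a) = not 1 = 0
(((b implies b) and b) and (a and (b or b))) implies not (a implies a) = 1/5 implies 0 = 0
This gives 0 ≠ 1.

No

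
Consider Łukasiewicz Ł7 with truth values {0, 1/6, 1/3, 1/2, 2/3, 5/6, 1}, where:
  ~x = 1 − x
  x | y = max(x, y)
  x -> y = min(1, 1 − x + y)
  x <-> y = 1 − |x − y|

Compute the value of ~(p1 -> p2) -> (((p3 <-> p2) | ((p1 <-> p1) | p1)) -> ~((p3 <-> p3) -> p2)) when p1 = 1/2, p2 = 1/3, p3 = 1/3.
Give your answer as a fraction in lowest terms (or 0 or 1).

p1 -> p2 = 1/2 -> 1/3 = 5/6
~(p1 -> p2) = ~5/6 = 1/6
p3 <-> p2 = 1/3 <-> 1/3 = 1
p1 <-> p1 = 1/2 <-> 1/2 = 1
(p1 <-> p1) | p1 = 1 | 1/2 = 1
(p3 <-> p2) | ((p1 <-> p1) | p1) = 1 | 1 = 1
p3 <-> p3 = 1/3 <-> 1/3 = 1
(p3 <-> p3) -> p2 = 1 -> 1/3 = 1/3
~((p3 <-> p3) -> p2) = ~1/3 = 2/3
((p3 <-> p2) | ((p1 <-> p1) | p1)) -> ~((p3 <-> p3) -> p2) = 1 -> 2/3 = 2/3
~(p1 -> p2) -> (((p3 <-> p2) | ((p1 <-> p1) | p1)) -> ~((p3 <-> p3) -> p2)) = 1/6 -> 2/3 = 1

1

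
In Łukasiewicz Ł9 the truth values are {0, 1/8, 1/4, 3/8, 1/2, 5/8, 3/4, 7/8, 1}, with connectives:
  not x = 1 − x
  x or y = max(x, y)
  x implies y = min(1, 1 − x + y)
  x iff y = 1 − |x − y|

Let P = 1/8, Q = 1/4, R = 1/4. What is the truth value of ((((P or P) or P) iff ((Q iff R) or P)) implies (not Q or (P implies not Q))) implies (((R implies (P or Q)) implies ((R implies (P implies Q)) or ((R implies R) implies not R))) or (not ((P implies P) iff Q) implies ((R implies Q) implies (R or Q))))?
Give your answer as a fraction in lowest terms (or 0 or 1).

1

P or P = 1/8 or 1/8 = 1/8
(P or P) or P = 1/8 or 1/8 = 1/8
Q iff R = 1/4 iff 1/4 = 1
(Q iff R) or P = 1 or 1/8 = 1
((P or P) or P) iff ((Q iff R) or P) = 1/8 iff 1 = 1/8
not Q = not 1/4 = 3/4
not Q = not 1/4 = 3/4
P implies not Q = 1/8 implies 3/4 = 1
not Q or (P implies not Q) = 3/4 or 1 = 1
(((P or P) or P) iff ((Q iff R) or P)) implies (not Q or (P implies not Q)) = 1/8 implies 1 = 1
P or Q = 1/8 or 1/4 = 1/4
R implies (P or Q) = 1/4 implies 1/4 = 1
P implies Q = 1/8 implies 1/4 = 1
R implies (P implies Q) = 1/4 implies 1 = 1
R implies R = 1/4 implies 1/4 = 1
not R = not 1/4 = 3/4
(R implies R) implies not R = 1 implies 3/4 = 3/4
(R implies (P implies Q)) or ((R implies R) implies not R) = 1 or 3/4 = 1
(R implies (P or Q)) implies ((R implies (P implies Q)) or ((R implies R) implies not R)) = 1 implies 1 = 1
P implies P = 1/8 implies 1/8 = 1
(P implies P) iff Q = 1 iff 1/4 = 1/4
not ((P implies P) iff Q) = not 1/4 = 3/4
R implies Q = 1/4 implies 1/4 = 1
R or Q = 1/4 or 1/4 = 1/4
(R implies Q) implies (R or Q) = 1 implies 1/4 = 1/4
not ((P implies P) iff Q) implies ((R implies Q) implies (R or Q)) = 3/4 implies 1/4 = 1/2
((R implies (P or Q)) implies ((R implies (P implies Q)) or ((R implies R) implies not R))) or (not ((P implies P) iff Q) implies ((R implies Q) implies (R or Q))) = 1 or 1/2 = 1
((((P or P) or P) iff ((Q iff R) or P)) implies (not Q or (P implies not Q))) implies (((R implies (P or Q)) implies ((R implies (P implies Q)) or ((R implies R) implies not R))) or (not ((P implies P) iff Q) implies ((R implies Q) implies (R or Q)))) = 1 implies 1 = 1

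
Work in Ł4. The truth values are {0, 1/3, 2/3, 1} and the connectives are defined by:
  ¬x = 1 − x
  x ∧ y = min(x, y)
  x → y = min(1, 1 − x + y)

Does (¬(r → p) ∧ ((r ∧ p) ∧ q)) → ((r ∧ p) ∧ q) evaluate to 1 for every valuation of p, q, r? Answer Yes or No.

At p = 1/3, q = 1, r = 1, for instance:
r → p = 1 → 1/3 = 1/3
¬(r → p) = ¬1/3 = 2/3
r ∧ p = 1 ∧ 1/3 = 1/3
(r ∧ p) ∧ q = 1/3 ∧ 1 = 1/3
¬(r → p) ∧ ((r ∧ p) ∧ q) = 2/3 ∧ 1/3 = 1/3
(¬(r → p) ∧ ((r ∧ p) ∧ q)) → ((r ∧ p) ∧ q) = 1/3 → 1/3 = 1
and checking the remaining 63 assignments likewise gives ≥ 1 in every case.

Yes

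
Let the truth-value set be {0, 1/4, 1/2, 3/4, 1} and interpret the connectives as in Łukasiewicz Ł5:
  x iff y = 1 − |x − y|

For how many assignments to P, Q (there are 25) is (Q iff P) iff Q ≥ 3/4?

value 1: 7 assignments (counts)
value 3/4: 7 assignments (counts)
value 1/2: 6 assignments
value 1/4: 3 assignments
value 0: 2 assignments
So 14 of the 25 assignments meet the threshold.

14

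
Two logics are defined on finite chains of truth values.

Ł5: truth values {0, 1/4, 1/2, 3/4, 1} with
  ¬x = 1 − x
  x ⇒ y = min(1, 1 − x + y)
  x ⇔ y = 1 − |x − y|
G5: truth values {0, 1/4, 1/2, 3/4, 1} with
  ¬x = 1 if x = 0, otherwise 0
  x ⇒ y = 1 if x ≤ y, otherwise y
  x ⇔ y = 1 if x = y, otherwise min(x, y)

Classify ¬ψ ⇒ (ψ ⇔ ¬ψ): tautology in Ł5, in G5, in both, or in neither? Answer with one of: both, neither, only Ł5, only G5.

In Ł5: at ψ = 0 the value is 0 — not a tautology.
In G5: at ψ = 0 the value is 0 — not a tautology.

neither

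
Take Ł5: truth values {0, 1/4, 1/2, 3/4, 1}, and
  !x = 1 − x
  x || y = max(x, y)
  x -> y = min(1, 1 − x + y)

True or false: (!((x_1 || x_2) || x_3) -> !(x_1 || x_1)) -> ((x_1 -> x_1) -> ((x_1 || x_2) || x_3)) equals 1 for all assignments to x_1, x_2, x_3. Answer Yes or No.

Counterexample: take x_1 = 0, x_2 = 0, x_3 = 0.
x_1 || x_2 = 0 || 0 = 0
(x_1 || x_2) || x_3 = 0 || 0 = 0
!((x_1 || x_2) || x_3) = !0 = 1
x_1 || x_1 = 0 || 0 = 0
!(x_1 || x_1) = !0 = 1
!((x_1 || x_2) || x_3) -> !(x_1 || x_1) = 1 -> 1 = 1
x_1 -> x_1 = 0 -> 0 = 1
x_1 || x_2 = 0 || 0 = 0
(x_1 || x_2) || x_3 = 0 || 0 = 0
(x_1 -> x_1) -> ((x_1 || x_2) || x_3) = 1 -> 0 = 0
(!((x_1 || x_2) || x_3) -> !(x_1 || x_1)) -> ((x_1 -> x_1) -> ((x_1 || x_2) || x_3)) = 1 -> 0 = 0
This gives 0 ≠ 1.

No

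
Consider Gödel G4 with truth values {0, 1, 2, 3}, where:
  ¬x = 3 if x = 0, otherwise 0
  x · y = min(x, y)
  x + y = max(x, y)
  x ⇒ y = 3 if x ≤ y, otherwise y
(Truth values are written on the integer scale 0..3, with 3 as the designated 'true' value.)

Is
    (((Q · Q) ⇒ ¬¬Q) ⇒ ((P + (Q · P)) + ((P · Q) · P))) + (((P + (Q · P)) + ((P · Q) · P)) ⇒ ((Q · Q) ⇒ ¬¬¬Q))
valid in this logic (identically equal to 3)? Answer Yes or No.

Counterexample: take P = 1, Q = 1.
Q · Q = 1 · 1 = 1
¬Q = ¬1 = 0
¬¬Q = ¬0 = 3
(Q · Q) ⇒ ¬¬Q = 1 ⇒ 3 = 3
Q · P = 1 · 1 = 1
P + (Q · P) = 1 + 1 = 1
P · Q = 1 · 1 = 1
(P · Q) · P = 1 · 1 = 1
(P + (Q · P)) + ((P · Q) · P) = 1 + 1 = 1
((Q · Q) ⇒ ¬¬Q) ⇒ ((P + (Q · P)) + ((P · Q) · P)) = 3 ⇒ 1 = 1
Q · P = 1 · 1 = 1
P + (Q · P) = 1 + 1 = 1
P · Q = 1 · 1 = 1
(P · Q) · P = 1 · 1 = 1
(P + (Q · P)) + ((P · Q) · P) = 1 + 1 = 1
Q · Q = 1 · 1 = 1
¬Q = ¬1 = 0
¬¬Q = ¬0 = 3
¬¬¬Q = ¬3 = 0
(Q · Q) ⇒ ¬¬¬Q = 1 ⇒ 0 = 0
((P + (Q · P)) + ((P · Q) · P)) ⇒ ((Q · Q) ⇒ ¬¬¬Q) = 1 ⇒ 0 = 0
(((Q · Q) ⇒ ¬¬Q) ⇒ ((P + (Q · P)) + ((P · Q) · P))) + (((P + (Q · P)) + ((P · Q) · P)) ⇒ ((Q · Q) ⇒ ¬¬¬Q)) = 1 + 0 = 1
This gives 1 ≠ 3.

No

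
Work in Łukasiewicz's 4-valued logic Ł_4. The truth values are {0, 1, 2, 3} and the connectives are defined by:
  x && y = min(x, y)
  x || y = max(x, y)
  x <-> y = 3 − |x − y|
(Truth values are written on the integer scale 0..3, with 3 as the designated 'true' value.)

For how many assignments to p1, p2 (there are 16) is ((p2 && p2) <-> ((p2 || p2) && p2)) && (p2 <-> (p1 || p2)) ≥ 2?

p1 = 0, p2 = 0 ↦ 3  ≥
p1 = 0, p2 = 1 ↦ 3  ≥
p1 = 0, p2 = 2 ↦ 3  ≥
p1 = 0, p2 = 3 ↦ 3  ≥
p1 = 1, p2 = 0 ↦ 2  ≥
p1 = 1, p2 = 1 ↦ 3  ≥
p1 = 1, p2 = 2 ↦ 3  ≥
p1 = 1, p2 = 3 ↦ 3  ≥
p1 = 2, p2 = 0 ↦ 1  <
p1 = 2, p2 = 1 ↦ 2  ≥
p1 = 2, p2 = 2 ↦ 3  ≥
p1 = 2, p2 = 3 ↦ 3  ≥
p1 = 3, p2 = 0 ↦ 0  <
p1 = 3, p2 = 1 ↦ 1  <
p1 = 3, p2 = 2 ↦ 2  ≥
p1 = 3, p2 = 3 ↦ 3  ≥
So 13 of the 16 assignments meet the threshold.

13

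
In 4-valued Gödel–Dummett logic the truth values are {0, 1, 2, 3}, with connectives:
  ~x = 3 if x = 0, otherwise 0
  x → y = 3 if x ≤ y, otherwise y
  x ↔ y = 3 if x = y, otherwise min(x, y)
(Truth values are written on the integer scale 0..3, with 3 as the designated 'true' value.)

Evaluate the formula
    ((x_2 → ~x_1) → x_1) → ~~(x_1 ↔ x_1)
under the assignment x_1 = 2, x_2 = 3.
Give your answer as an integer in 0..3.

3

~x_1 = ~2 = 0
x_2 → ~x_1 = 3 → 0 = 0
(x_2 → ~x_1) → x_1 = 0 → 2 = 3
x_1 ↔ x_1 = 2 ↔ 2 = 3
~(x_1 ↔ x_1) = ~3 = 0
~~(x_1 ↔ x_1) = ~0 = 3
((x_2 → ~x_1) → x_1) → ~~(x_1 ↔ x_1) = 3 → 3 = 3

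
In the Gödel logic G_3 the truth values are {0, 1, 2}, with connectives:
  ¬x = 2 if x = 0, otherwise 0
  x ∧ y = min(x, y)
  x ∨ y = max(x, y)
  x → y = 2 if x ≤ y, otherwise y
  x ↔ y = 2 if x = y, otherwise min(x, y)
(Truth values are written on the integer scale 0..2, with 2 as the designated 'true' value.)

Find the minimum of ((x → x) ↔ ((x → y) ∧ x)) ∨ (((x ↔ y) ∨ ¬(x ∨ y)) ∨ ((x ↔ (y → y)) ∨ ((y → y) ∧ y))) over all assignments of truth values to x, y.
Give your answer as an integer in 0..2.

Take x = 0, y = 1:
x → x = 0 → 0 = 2
x → y = 0 → 1 = 2
(x → y) ∧ x = 2 ∧ 0 = 0
(x → x) ↔ ((x → y) ∧ x) = 2 ↔ 0 = 0
x ↔ y = 0 ↔ 1 = 0
x ∨ y = 0 ∨ 1 = 1
¬(x ∨ y) = ¬1 = 0
(x ↔ y) ∨ ¬(x ∨ y) = 0 ∨ 0 = 0
y → y = 1 → 1 = 2
x ↔ (y → y) = 0 ↔ 2 = 0
y → y = 1 → 1 = 2
(y → y) ∧ y = 2 ∧ 1 = 1
(x ↔ (y → y)) ∨ ((y → y) ∧ y) = 0 ∨ 1 = 1
((x ↔ y) ∨ ¬(x ∨ y)) ∨ ((x ↔ (y → y)) ∨ ((y → y) ∧ y)) = 0 ∨ 1 = 1
((x → x) ↔ ((x → y) ∧ x)) ∨ (((x ↔ y) ∨ ¬(x ∨ y)) ∨ ((x ↔ (y → y)) ∨ ((y → y) ∧ y))) = 0 ∨ 1 = 1
No assignment yields a value below 1, so this is the minimum.

1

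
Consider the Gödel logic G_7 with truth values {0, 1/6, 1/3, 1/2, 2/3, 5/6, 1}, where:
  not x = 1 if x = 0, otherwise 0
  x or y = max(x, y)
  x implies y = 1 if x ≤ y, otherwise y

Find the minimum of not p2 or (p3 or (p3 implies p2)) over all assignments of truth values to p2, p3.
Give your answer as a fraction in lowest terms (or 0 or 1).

Take p2 = 1/6, p3 = 1/3:
not p2 = not 1/6 = 0
p3 implies p2 = 1/3 implies 1/6 = 1/6
p3 or (p3 implies p2) = 1/3 or 1/6 = 1/3
not p2 or (p3 or (p3 implies p2)) = 0 or 1/3 = 1/3
No assignment yields a value below 1/3, so this is the minimum.

1/3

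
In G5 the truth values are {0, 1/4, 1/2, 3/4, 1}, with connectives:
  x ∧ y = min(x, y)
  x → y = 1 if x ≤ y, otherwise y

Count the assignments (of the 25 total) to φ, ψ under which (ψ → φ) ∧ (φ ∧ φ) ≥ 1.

5

value 1: 5 assignments (counts)
value 3/4: 5 assignments
value 1/2: 5 assignments
value 1/4: 5 assignments
value 0: 5 assignments
So 5 of the 25 assignments meet the threshold.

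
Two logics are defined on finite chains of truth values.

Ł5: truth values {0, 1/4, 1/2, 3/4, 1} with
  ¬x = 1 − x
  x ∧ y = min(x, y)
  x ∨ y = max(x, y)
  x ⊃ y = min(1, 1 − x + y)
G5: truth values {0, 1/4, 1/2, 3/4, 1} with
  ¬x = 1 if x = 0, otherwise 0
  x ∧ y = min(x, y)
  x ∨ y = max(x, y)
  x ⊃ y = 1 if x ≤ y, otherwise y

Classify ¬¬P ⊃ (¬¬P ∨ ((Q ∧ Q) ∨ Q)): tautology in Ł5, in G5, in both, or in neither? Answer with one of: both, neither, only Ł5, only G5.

In Ł5: every assignment gives 1 — tautology.
In G5: every assignment gives 1 — tautology.

both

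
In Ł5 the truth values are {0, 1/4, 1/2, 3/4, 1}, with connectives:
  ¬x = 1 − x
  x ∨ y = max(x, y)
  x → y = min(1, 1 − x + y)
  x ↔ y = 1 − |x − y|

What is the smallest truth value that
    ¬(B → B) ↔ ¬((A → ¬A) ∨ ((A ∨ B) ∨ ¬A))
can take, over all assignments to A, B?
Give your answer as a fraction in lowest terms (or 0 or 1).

3/4

Take A = 3/4, B = 0:
B → B = 0 → 0 = 1
¬(B → B) = ¬1 = 0
¬A = ¬3/4 = 1/4
A → ¬A = 3/4 → 1/4 = 1/2
A ∨ B = 3/4 ∨ 0 = 3/4
¬A = ¬3/4 = 1/4
(A ∨ B) ∨ ¬A = 3/4 ∨ 1/4 = 3/4
(A → ¬A) ∨ ((A ∨ B) ∨ ¬A) = 1/2 ∨ 3/4 = 3/4
¬((A → ¬A) ∨ ((A ∨ B) ∨ ¬A)) = ¬3/4 = 1/4
¬(B → B) ↔ ¬((A → ¬A) ∨ ((A ∨ B) ∨ ¬A)) = 0 ↔ 1/4 = 3/4
No assignment yields a value below 3/4, so this is the minimum.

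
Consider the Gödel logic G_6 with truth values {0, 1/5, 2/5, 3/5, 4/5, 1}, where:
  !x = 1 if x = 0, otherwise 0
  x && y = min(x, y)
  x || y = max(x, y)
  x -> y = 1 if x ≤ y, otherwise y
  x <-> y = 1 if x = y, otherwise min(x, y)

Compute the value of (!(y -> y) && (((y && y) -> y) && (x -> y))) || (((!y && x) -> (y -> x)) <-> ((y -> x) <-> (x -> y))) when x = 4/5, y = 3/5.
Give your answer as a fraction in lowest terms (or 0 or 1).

y -> y = 3/5 -> 3/5 = 1
!(y -> y) = !1 = 0
y && y = 3/5 && 3/5 = 3/5
(y && y) -> y = 3/5 -> 3/5 = 1
x -> y = 4/5 -> 3/5 = 3/5
((y && y) -> y) && (x -> y) = 1 && 3/5 = 3/5
!(y -> y) && (((y && y) -> y) && (x -> y)) = 0 && 3/5 = 0
!y = !3/5 = 0
!y && x = 0 && 4/5 = 0
y -> x = 3/5 -> 4/5 = 1
(!y && x) -> (y -> x) = 0 -> 1 = 1
y -> x = 3/5 -> 4/5 = 1
x -> y = 4/5 -> 3/5 = 3/5
(y -> x) <-> (x -> y) = 1 <-> 3/5 = 3/5
((!y && x) -> (y -> x)) <-> ((y -> x) <-> (x -> y)) = 1 <-> 3/5 = 3/5
(!(y -> y) && (((y && y) -> y) && (x -> y))) || (((!y && x) -> (y -> x)) <-> ((y -> x) <-> (x -> y))) = 0 || 3/5 = 3/5

3/5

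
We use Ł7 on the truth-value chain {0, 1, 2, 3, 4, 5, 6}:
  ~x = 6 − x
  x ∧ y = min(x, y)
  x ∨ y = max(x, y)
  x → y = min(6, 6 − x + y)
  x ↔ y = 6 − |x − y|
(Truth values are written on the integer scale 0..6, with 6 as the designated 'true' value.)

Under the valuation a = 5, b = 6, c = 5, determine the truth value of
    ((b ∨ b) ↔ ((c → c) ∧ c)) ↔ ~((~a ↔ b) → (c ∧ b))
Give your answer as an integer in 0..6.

b ∨ b = 6 ∨ 6 = 6
c → c = 5 → 5 = 6
(c → c) ∧ c = 6 ∧ 5 = 5
(b ∨ b) ↔ ((c → c) ∧ c) = 6 ↔ 5 = 5
~a = ~5 = 1
~a ↔ b = 1 ↔ 6 = 1
c ∧ b = 5 ∧ 6 = 5
(~a ↔ b) → (c ∧ b) = 1 → 5 = 6
~((~a ↔ b) → (c ∧ b)) = ~6 = 0
((b ∨ b) ↔ ((c → c) ∧ c)) ↔ ~((~a ↔ b) → (c ∧ b)) = 5 ↔ 0 = 1

1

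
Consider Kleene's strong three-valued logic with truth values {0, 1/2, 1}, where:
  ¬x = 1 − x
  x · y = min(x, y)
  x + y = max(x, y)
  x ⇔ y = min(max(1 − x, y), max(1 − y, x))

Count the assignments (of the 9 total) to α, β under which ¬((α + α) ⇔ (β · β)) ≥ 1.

α = 0, β = 0 ↦ 0  <
α = 0, β = 1/2 ↦ 1/2  <
α = 0, β = 1 ↦ 1  ≥
α = 1/2, β = 0 ↦ 1/2  <
α = 1/2, β = 1/2 ↦ 1/2  <
α = 1/2, β = 1 ↦ 1/2  <
α = 1, β = 0 ↦ 1  ≥
α = 1, β = 1/2 ↦ 1/2  <
α = 1, β = 1 ↦ 0  <
So 2 of the 9 assignments meet the threshold.

2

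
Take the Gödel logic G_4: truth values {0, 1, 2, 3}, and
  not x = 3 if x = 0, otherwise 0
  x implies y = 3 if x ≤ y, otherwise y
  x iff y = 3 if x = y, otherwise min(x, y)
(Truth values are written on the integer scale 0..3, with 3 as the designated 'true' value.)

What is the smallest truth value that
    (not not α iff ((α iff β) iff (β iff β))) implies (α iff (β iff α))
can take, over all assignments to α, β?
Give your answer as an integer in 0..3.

1

Take α = 1, β = 1:
not α = not 1 = 0
not not α = not 0 = 3
α iff β = 1 iff 1 = 3
β iff β = 1 iff 1 = 3
(α iff β) iff (β iff β) = 3 iff 3 = 3
not not α iff ((α iff β) iff (β iff β)) = 3 iff 3 = 3
β iff α = 1 iff 1 = 3
α iff (β iff α) = 1 iff 3 = 1
(not not α iff ((α iff β) iff (β iff β))) implies (α iff (β iff α)) = 3 implies 1 = 1
No assignment yields a value below 1, so this is the minimum.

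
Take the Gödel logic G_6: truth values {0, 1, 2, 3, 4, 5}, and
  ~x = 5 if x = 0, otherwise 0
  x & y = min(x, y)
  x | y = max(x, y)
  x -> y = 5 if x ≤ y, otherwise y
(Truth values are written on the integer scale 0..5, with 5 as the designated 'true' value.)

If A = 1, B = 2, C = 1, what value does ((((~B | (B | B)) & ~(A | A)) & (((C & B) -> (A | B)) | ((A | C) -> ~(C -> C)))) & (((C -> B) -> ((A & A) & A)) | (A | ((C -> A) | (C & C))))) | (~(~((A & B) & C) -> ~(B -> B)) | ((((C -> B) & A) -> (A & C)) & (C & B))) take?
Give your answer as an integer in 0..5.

~B = ~2 = 0
B | B = 2 | 2 = 2
~B | (B | B) = 0 | 2 = 2
A | A = 1 | 1 = 1
~(A | A) = ~1 = 0
(~B | (B | B)) & ~(A | A) = 2 & 0 = 0
C & B = 1 & 2 = 1
A | B = 1 | 2 = 2
(C & B) -> (A | B) = 1 -> 2 = 5
A | C = 1 | 1 = 1
C -> C = 1 -> 1 = 5
~(C -> C) = ~5 = 0
(A | C) -> ~(C -> C) = 1 -> 0 = 0
((C & B) -> (A | B)) | ((A | C) -> ~(C -> C)) = 5 | 0 = 5
((~B | (B | B)) & ~(A | A)) & (((C & B) -> (A | B)) | ((A | C) -> ~(C -> C))) = 0 & 5 = 0
C -> B = 1 -> 2 = 5
A & A = 1 & 1 = 1
(A & A) & A = 1 & 1 = 1
(C -> B) -> ((A & A) & A) = 5 -> 1 = 1
C -> A = 1 -> 1 = 5
C & C = 1 & 1 = 1
(C -> A) | (C & C) = 5 | 1 = 5
A | ((C -> A) | (C & C)) = 1 | 5 = 5
((C -> B) -> ((A & A) & A)) | (A | ((C -> A) | (C & C))) = 1 | 5 = 5
(((~B | (B | B)) & ~(A | A)) & (((C & B) -> (A | B)) | ((A | C) -> ~(C -> C)))) & (((C -> B) -> ((A & A) & A)) | (A | ((C -> A) | (C & C)))) = 0 & 5 = 0
A & B = 1 & 2 = 1
(A & B) & C = 1 & 1 = 1
~((A & B) & C) = ~1 = 0
B -> B = 2 -> 2 = 5
~(B -> B) = ~5 = 0
~((A & B) & C) -> ~(B -> B) = 0 -> 0 = 5
~(~((A & B) & C) -> ~(B -> B)) = ~5 = 0
C -> B = 1 -> 2 = 5
(C -> B) & A = 5 & 1 = 1
A & C = 1 & 1 = 1
((C -> B) & A) -> (A & C) = 1 -> 1 = 5
C & B = 1 & 2 = 1
(((C -> B) & A) -> (A & C)) & (C & B) = 5 & 1 = 1
~(~((A & B) & C) -> ~(B -> B)) | ((((C -> B) & A) -> (A & C)) & (C & B)) = 0 | 1 = 1
((((~B | (B | B)) & ~(A | A)) & (((C & B) -> (A | B)) | ((A | C) -> ~(C -> C)))) & (((C -> B) -> ((A & A) & A)) | (A | ((C -> A) | (C & C))))) | (~(~((A & B) & C) -> ~(B -> B)) | ((((C -> B) & A) -> (A & C)) & (C & B))) = 0 | 1 = 1

1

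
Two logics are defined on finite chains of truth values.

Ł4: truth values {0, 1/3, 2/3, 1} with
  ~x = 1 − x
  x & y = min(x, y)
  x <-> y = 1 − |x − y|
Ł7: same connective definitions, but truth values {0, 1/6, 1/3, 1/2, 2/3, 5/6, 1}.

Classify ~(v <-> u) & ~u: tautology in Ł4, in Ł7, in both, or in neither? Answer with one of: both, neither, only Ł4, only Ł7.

In Ł4: at u = 0, v = 0 the value is 0 — not a tautology.
In Ł7: at u = 0, v = 0 the value is 0 — not a tautology.

neither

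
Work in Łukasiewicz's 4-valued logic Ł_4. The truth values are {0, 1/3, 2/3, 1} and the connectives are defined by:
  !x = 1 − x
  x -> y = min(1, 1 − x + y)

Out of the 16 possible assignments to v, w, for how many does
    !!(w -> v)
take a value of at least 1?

10

v = 0, w = 0 ↦ 1  ≥
v = 0, w = 1/3 ↦ 2/3  <
v = 0, w = 2/3 ↦ 1/3  <
v = 0, w = 1 ↦ 0  <
v = 1/3, w = 0 ↦ 1  ≥
v = 1/3, w = 1/3 ↦ 1  ≥
v = 1/3, w = 2/3 ↦ 2/3  <
v = 1/3, w = 1 ↦ 1/3  <
v = 2/3, w = 0 ↦ 1  ≥
v = 2/3, w = 1/3 ↦ 1  ≥
v = 2/3, w = 2/3 ↦ 1  ≥
v = 2/3, w = 1 ↦ 2/3  <
v = 1, w = 0 ↦ 1  ≥
v = 1, w = 1/3 ↦ 1  ≥
v = 1, w = 2/3 ↦ 1  ≥
v = 1, w = 1 ↦ 1  ≥
So 10 of the 16 assignments meet the threshold.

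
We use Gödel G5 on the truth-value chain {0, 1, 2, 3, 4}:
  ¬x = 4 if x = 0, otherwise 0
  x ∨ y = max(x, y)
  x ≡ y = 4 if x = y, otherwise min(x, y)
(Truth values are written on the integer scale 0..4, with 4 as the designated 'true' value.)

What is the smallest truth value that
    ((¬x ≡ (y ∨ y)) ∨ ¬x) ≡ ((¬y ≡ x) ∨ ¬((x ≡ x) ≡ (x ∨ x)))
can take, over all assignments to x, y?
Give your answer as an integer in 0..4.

Take x = 1, y = 0:
¬x = ¬1 = 0
y ∨ y = 0 ∨ 0 = 0
¬x ≡ (y ∨ y) = 0 ≡ 0 = 4
¬x = ¬1 = 0
(¬x ≡ (y ∨ y)) ∨ ¬x = 4 ∨ 0 = 4
¬y = ¬0 = 4
¬y ≡ x = 4 ≡ 1 = 1
x ≡ x = 1 ≡ 1 = 4
x ∨ x = 1 ∨ 1 = 1
(x ≡ x) ≡ (x ∨ x) = 4 ≡ 1 = 1
¬((x ≡ x) ≡ (x ∨ x)) = ¬1 = 0
(¬y ≡ x) ∨ ¬((x ≡ x) ≡ (x ∨ x)) = 1 ∨ 0 = 1
((¬x ≡ (y ∨ y)) ∨ ¬x) ≡ ((¬y ≡ x) ∨ ¬((x ≡ x) ≡ (x ∨ x))) = 4 ≡ 1 = 1
No assignment yields a value below 1, so this is the minimum.

1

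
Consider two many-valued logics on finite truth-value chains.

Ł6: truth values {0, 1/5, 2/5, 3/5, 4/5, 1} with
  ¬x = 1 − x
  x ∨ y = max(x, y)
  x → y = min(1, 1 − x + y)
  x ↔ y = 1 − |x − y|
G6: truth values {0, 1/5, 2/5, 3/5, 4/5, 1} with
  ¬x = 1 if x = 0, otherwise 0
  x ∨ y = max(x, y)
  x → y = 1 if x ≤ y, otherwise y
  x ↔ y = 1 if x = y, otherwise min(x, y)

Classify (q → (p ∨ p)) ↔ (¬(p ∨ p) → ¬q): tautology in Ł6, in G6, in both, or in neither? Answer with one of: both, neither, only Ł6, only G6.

only Ł6

In Ł6: every assignment gives 1 — tautology.
In G6: at p = 1/5, q = 2/5 the value is 1/5 — not a tautology.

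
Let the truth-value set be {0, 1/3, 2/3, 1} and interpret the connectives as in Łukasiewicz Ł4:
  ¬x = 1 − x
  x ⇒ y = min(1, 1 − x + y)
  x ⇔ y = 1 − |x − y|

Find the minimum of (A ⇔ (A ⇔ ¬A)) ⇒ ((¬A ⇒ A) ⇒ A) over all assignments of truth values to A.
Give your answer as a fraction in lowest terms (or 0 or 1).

2/3

Take A = 2/3:
¬A = ¬2/3 = 1/3
A ⇔ ¬A = 2/3 ⇔ 1/3 = 2/3
A ⇔ (A ⇔ ¬A) = 2/3 ⇔ 2/3 = 1
¬A = ¬2/3 = 1/3
¬A ⇒ A = 1/3 ⇒ 2/3 = 1
(¬A ⇒ A) ⇒ A = 1 ⇒ 2/3 = 2/3
(A ⇔ (A ⇔ ¬A)) ⇒ ((¬A ⇒ A) ⇒ A) = 1 ⇒ 2/3 = 2/3
No assignment yields a value below 2/3, so this is the minimum.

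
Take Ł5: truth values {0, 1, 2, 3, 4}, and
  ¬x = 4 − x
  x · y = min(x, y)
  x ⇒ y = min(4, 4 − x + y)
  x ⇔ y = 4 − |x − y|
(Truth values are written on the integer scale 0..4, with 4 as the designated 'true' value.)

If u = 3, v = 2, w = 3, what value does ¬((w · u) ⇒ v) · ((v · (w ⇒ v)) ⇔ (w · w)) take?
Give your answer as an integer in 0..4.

w · u = 3 · 3 = 3
(w · u) ⇒ v = 3 ⇒ 2 = 3
¬((w · u) ⇒ v) = ¬3 = 1
w ⇒ v = 3 ⇒ 2 = 3
v · (w ⇒ v) = 2 · 3 = 2
w · w = 3 · 3 = 3
(v · (w ⇒ v)) ⇔ (w · w) = 2 ⇔ 3 = 3
¬((w · u) ⇒ v) · ((v · (w ⇒ v)) ⇔ (w · w)) = 1 · 3 = 1

1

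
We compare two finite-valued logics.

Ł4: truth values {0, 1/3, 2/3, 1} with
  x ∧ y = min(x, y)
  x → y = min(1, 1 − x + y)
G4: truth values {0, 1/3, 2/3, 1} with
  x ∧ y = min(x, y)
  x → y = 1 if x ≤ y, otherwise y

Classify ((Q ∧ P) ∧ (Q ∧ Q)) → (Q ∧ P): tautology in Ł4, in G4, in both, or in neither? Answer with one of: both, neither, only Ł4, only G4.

In Ł4: every assignment gives 1 — tautology.
In G4: every assignment gives 1 — tautology.

both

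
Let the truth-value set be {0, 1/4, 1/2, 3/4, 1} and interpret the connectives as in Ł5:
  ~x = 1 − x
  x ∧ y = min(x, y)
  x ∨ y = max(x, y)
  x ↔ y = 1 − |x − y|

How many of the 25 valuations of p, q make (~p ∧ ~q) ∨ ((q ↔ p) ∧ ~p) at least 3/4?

value 1: 1 assignment (counts)
value 3/4: 4 assignments (counts)
value 1/2: 7 assignments
value 1/4: 7 assignments
value 0: 6 assignments
So 5 of the 25 assignments meet the threshold.

5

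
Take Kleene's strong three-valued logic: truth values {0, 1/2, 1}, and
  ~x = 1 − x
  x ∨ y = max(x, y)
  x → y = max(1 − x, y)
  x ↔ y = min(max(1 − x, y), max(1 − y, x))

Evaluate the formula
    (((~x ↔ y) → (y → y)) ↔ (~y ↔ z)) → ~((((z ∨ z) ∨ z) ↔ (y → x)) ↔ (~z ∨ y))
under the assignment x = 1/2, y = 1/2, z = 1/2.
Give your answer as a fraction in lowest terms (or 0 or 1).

1/2

~x = ~1/2 = 1/2
~x ↔ y = 1/2 ↔ 1/2 = 1/2
y → y = 1/2 → 1/2 = 1/2
(~x ↔ y) → (y → y) = 1/2 → 1/2 = 1/2
~y = ~1/2 = 1/2
~y ↔ z = 1/2 ↔ 1/2 = 1/2
((~x ↔ y) → (y → y)) ↔ (~y ↔ z) = 1/2 ↔ 1/2 = 1/2
z ∨ z = 1/2 ∨ 1/2 = 1/2
(z ∨ z) ∨ z = 1/2 ∨ 1/2 = 1/2
y → x = 1/2 → 1/2 = 1/2
((z ∨ z) ∨ z) ↔ (y → x) = 1/2 ↔ 1/2 = 1/2
~z = ~1/2 = 1/2
~z ∨ y = 1/2 ∨ 1/2 = 1/2
(((z ∨ z) ∨ z) ↔ (y → x)) ↔ (~z ∨ y) = 1/2 ↔ 1/2 = 1/2
~((((z ∨ z) ∨ z) ↔ (y → x)) ↔ (~z ∨ y)) = ~1/2 = 1/2
(((~x ↔ y) → (y → y)) ↔ (~y ↔ z)) → ~((((z ∨ z) ∨ z) ↔ (y → x)) ↔ (~z ∨ y)) = 1/2 → 1/2 = 1/2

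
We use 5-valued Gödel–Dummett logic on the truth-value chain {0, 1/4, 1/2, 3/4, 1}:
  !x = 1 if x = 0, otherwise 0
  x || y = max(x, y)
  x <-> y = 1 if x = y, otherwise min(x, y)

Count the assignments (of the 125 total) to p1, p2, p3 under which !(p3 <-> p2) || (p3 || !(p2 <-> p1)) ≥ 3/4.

value 1: 76 assignments (counts)
value 3/4: 16 assignments (counts)
value 1/2: 16 assignments
value 1/4: 16 assignments
value 0: 1 assignment
So 92 of the 125 assignments meet the threshold.

92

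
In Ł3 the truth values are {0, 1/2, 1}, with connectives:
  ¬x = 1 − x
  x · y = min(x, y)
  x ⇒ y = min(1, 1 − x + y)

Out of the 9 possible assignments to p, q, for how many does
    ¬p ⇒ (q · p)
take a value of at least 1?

5

p = 0, q = 0 ↦ 0  <
p = 0, q = 1/2 ↦ 0  <
p = 0, q = 1 ↦ 0  <
p = 1/2, q = 0 ↦ 1/2  <
p = 1/2, q = 1/2 ↦ 1  ≥
p = 1/2, q = 1 ↦ 1  ≥
p = 1, q = 0 ↦ 1  ≥
p = 1, q = 1/2 ↦ 1  ≥
p = 1, q = 1 ↦ 1  ≥
So 5 of the 9 assignments meet the threshold.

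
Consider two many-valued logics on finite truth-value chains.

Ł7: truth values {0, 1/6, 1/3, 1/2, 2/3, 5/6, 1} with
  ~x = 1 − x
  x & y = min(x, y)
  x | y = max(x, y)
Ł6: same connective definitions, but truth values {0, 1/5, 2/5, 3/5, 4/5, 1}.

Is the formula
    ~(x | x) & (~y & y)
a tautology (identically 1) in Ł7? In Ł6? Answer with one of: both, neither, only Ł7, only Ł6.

In Ł7: at x = 0, y = 0 the value is 0 — not a tautology.
In Ł6: at x = 0, y = 0 the value is 0 — not a tautology.

neither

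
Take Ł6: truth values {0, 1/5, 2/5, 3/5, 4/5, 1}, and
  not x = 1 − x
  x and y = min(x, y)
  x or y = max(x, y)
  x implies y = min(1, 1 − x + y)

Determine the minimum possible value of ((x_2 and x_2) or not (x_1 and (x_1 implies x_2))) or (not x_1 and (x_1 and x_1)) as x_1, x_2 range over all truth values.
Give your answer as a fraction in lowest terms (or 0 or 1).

Take x_1 = 3/5, x_2 = 1/5:
x_2 and x_2 = 1/5 and 1/5 = 1/5
x_1 implies x_2 = 3/5 implies 1/5 = 3/5
x_1 and (x_1 implies x_2) = 3/5 and 3/5 = 3/5
not (x_1 and (x_1 implies x_2)) = not 3/5 = 2/5
(x_2 and x_2) or not (x_1 and (x_1 implies x_2)) = 1/5 or 2/5 = 2/5
not x_1 = not 3/5 = 2/5
x_1 and x_1 = 3/5 and 3/5 = 3/5
not x_1 and (x_1 and x_1) = 2/5 and 3/5 = 2/5
((x_2 and x_2) or not (x_1 and (x_1 implies x_2))) or (not x_1 and (x_1 and x_1)) = 2/5 or 2/5 = 2/5
No assignment yields a value below 2/5, so this is the minimum.

2/5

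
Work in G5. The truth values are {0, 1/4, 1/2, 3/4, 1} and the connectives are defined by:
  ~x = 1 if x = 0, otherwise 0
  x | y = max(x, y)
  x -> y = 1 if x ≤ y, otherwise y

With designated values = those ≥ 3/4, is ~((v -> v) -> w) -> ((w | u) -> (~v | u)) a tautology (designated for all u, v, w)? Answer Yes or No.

At u = 3/4, v = 0, w = 1, for instance:
v -> v = 0 -> 0 = 1
(v -> v) -> w = 1 -> 1 = 1
~((v -> v) -> w) = ~1 = 0
w | u = 1 | 3/4 = 1
~v = ~0 = 1
~v | u = 1 | 3/4 = 1
(w | u) -> (~v | u) = 1 -> 1 = 1
~((v -> v) -> w) -> ((w | u) -> (~v | u)) = 0 -> 1 = 1
and checking the remaining 124 assignments likewise gives ≥ 3/4 in every case.

Yes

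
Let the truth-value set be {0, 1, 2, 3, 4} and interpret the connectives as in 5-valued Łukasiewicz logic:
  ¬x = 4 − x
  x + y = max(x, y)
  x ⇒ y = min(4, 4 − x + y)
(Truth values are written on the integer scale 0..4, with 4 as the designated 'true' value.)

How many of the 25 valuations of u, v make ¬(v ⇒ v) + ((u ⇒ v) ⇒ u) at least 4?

9

value 4: 9 assignments (counts)
value 3: 3 assignments
value 2: 4 assignments
value 1: 4 assignments
value 0: 5 assignments
So 9 of the 25 assignments meet the threshold.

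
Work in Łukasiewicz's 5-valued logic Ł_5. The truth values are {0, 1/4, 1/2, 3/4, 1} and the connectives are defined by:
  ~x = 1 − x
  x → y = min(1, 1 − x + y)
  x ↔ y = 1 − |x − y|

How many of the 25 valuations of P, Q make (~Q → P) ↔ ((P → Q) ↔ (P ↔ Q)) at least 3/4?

15

value 1: 11 assignments (counts)
value 3/4: 4 assignments (counts)
value 1/2: 6 assignments
value 1/4: 2 assignments
value 0: 2 assignments
So 15 of the 25 assignments meet the threshold.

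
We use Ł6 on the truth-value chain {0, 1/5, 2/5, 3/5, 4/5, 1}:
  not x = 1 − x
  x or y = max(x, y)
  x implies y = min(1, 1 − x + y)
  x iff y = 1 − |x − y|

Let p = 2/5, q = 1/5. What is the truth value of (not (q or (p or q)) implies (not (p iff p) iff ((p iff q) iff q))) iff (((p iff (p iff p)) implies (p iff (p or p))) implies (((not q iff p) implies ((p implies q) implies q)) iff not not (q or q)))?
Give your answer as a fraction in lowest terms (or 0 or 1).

2/5

p or q = 2/5 or 1/5 = 2/5
q or (p or q) = 1/5 or 2/5 = 2/5
not (q or (p or q)) = not 2/5 = 3/5
p iff p = 2/5 iff 2/5 = 1
not (p iff p) = not 1 = 0
p iff q = 2/5 iff 1/5 = 4/5
(p iff q) iff q = 4/5 iff 1/5 = 2/5
not (p iff p) iff ((p iff q) iff q) = 0 iff 2/5 = 3/5
not (q or (p or q)) implies (not (p iff p) iff ((p iff q) iff q)) = 3/5 implies 3/5 = 1
p iff p = 2/5 iff 2/5 = 1
p iff (p iff p) = 2/5 iff 1 = 2/5
p or p = 2/5 or 2/5 = 2/5
p iff (p or p) = 2/5 iff 2/5 = 1
(p iff (p iff p)) implies (p iff (p or p)) = 2/5 implies 1 = 1
not q = not 1/5 = 4/5
not q iff p = 4/5 iff 2/5 = 3/5
p implies q = 2/5 implies 1/5 = 4/5
(p implies q) implies q = 4/5 implies 1/5 = 2/5
(not q iff p) implies ((p implies q) implies q) = 3/5 implies 2/5 = 4/5
q or q = 1/5 or 1/5 = 1/5
not (q or q) = not 1/5 = 4/5
not not (q or q) = not 4/5 = 1/5
((not q iff p) implies ((p implies q) implies q)) iff not not (q or q) = 4/5 iff 1/5 = 2/5
((p iff (p iff p)) implies (p iff (p or p))) implies (((not q iff p) implies ((p implies q) implies q)) iff not not (q or q)) = 1 implies 2/5 = 2/5
(not (q or (p or q)) implies (not (p iff p) iff ((p iff q) iff q))) iff (((p iff (p iff p)) implies (p iff (p or p))) implies (((not q iff p) implies ((p implies q) implies q)) iff not not (q or q))) = 1 iff 2/5 = 2/5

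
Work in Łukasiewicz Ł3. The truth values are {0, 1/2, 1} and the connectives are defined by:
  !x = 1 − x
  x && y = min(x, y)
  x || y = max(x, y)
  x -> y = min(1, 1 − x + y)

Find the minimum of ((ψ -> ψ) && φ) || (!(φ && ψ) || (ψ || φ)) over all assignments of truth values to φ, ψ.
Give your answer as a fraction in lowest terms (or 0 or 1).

Take φ = 1/2, ψ = 1/2:
ψ -> ψ = 1/2 -> 1/2 = 1
(ψ -> ψ) && φ = 1 && 1/2 = 1/2
φ && ψ = 1/2 && 1/2 = 1/2
!(φ && ψ) = !1/2 = 1/2
ψ || φ = 1/2 || 1/2 = 1/2
!(φ && ψ) || (ψ || φ) = 1/2 || 1/2 = 1/2
((ψ -> ψ) && φ) || (!(φ && ψ) || (ψ || φ)) = 1/2 || 1/2 = 1/2
No assignment yields a value below 1/2, so this is the minimum.

1/2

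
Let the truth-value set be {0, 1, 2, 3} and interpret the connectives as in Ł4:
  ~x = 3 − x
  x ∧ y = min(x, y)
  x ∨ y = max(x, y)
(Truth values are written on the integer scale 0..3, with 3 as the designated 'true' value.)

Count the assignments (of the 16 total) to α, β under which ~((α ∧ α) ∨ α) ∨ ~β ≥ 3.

7

α = 0, β = 0 ↦ 3  ≥
α = 0, β = 1 ↦ 3  ≥
α = 0, β = 2 ↦ 3  ≥
α = 0, β = 3 ↦ 3  ≥
α = 1, β = 0 ↦ 3  ≥
α = 1, β = 1 ↦ 2  <
α = 1, β = 2 ↦ 2  <
α = 1, β = 3 ↦ 2  <
α = 2, β = 0 ↦ 3  ≥
α = 2, β = 1 ↦ 2  <
α = 2, β = 2 ↦ 1  <
α = 2, β = 3 ↦ 1  <
α = 3, β = 0 ↦ 3  ≥
α = 3, β = 1 ↦ 2  <
α = 3, β = 2 ↦ 1  <
α = 3, β = 3 ↦ 0  <
So 7 of the 16 assignments meet the threshold.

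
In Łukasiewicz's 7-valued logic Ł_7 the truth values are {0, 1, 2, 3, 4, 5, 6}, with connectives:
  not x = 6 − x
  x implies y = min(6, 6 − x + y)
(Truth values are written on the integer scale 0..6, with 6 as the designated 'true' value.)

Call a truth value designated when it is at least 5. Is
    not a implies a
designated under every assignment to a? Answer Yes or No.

No

Counterexample: take a = 0.
not a = not 0 = 6
not a implies a = 6 implies 0 = 0
This gives 0, which is below 5.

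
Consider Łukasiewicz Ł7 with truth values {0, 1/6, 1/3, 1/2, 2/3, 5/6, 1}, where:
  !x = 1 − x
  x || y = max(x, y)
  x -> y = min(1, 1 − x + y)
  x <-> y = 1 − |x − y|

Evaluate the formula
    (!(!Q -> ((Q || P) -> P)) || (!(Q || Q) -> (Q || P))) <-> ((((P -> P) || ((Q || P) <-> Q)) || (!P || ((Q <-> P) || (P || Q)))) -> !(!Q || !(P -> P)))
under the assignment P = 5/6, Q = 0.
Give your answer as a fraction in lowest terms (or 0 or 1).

1/6

!Q = !0 = 1
Q || P = 0 || 5/6 = 5/6
(Q || P) -> P = 5/6 -> 5/6 = 1
!Q -> ((Q || P) -> P) = 1 -> 1 = 1
!(!Q -> ((Q || P) -> P)) = !1 = 0
Q || Q = 0 || 0 = 0
!(Q || Q) = !0 = 1
Q || P = 0 || 5/6 = 5/6
!(Q || Q) -> (Q || P) = 1 -> 5/6 = 5/6
!(!Q -> ((Q || P) -> P)) || (!(Q || Q) -> (Q || P)) = 0 || 5/6 = 5/6
P -> P = 5/6 -> 5/6 = 1
Q || P = 0 || 5/6 = 5/6
(Q || P) <-> Q = 5/6 <-> 0 = 1/6
(P -> P) || ((Q || P) <-> Q) = 1 || 1/6 = 1
!P = !5/6 = 1/6
Q <-> P = 0 <-> 5/6 = 1/6
P || Q = 5/6 || 0 = 5/6
(Q <-> P) || (P || Q) = 1/6 || 5/6 = 5/6
!P || ((Q <-> P) || (P || Q)) = 1/6 || 5/6 = 5/6
((P -> P) || ((Q || P) <-> Q)) || (!P || ((Q <-> P) || (P || Q))) = 1 || 5/6 = 1
!Q = !0 = 1
P -> P = 5/6 -> 5/6 = 1
!(P -> P) = !1 = 0
!Q || !(P -> P) = 1 || 0 = 1
!(!Q || !(P -> P)) = !1 = 0
(((P -> P) || ((Q || P) <-> Q)) || (!P || ((Q <-> P) || (P || Q)))) -> !(!Q || !(P -> P)) = 1 -> 0 = 0
(!(!Q -> ((Q || P) -> P)) || (!(Q || Q) -> (Q || P))) <-> ((((P -> P) || ((Q || P) <-> Q)) || (!P || ((Q <-> P) || (P || Q)))) -> !(!Q || !(P -> P))) = 5/6 <-> 0 = 1/6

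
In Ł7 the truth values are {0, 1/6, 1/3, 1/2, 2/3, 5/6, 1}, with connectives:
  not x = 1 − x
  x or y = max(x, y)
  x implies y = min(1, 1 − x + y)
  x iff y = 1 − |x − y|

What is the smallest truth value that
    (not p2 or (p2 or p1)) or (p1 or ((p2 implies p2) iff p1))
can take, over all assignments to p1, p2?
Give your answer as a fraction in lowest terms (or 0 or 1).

1/2

Take p1 = 0, p2 = 1/2:
not p2 = not 1/2 = 1/2
p2 or p1 = 1/2 or 0 = 1/2
not p2 or (p2 or p1) = 1/2 or 1/2 = 1/2
p2 implies p2 = 1/2 implies 1/2 = 1
(p2 implies p2) iff p1 = 1 iff 0 = 0
p1 or ((p2 implies p2) iff p1) = 0 or 0 = 0
(not p2 or (p2 or p1)) or (p1 or ((p2 implies p2) iff p1)) = 1/2 or 0 = 1/2
No assignment yields a value below 1/2, so this is the minimum.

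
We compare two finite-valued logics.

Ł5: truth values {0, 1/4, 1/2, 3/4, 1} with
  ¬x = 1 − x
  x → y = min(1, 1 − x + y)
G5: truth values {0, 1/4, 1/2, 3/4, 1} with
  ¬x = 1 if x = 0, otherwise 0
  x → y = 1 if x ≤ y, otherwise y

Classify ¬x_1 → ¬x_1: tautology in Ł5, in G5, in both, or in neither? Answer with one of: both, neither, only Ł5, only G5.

both

In Ł5: every assignment gives 1 — tautology.
In G5: every assignment gives 1 — tautology.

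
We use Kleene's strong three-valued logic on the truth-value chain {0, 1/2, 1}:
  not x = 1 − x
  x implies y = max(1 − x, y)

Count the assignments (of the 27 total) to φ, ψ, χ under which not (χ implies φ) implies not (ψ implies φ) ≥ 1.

17

value 1: 17 assignments (counts)
value 1/2: 9 assignments
value 0: 1 assignment
So 17 of the 27 assignments meet the threshold.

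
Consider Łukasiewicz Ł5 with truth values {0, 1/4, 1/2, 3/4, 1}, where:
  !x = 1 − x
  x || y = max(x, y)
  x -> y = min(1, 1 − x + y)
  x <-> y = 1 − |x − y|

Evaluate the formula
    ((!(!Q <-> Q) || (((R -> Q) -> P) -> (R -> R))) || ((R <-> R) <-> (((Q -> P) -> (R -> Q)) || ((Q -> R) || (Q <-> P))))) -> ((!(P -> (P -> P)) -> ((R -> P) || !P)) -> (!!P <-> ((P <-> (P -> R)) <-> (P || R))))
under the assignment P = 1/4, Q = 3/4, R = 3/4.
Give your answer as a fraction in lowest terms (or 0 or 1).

!Q = !3/4 = 1/4
!Q <-> Q = 1/4 <-> 3/4 = 1/2
!(!Q <-> Q) = !1/2 = 1/2
R -> Q = 3/4 -> 3/4 = 1
(R -> Q) -> P = 1 -> 1/4 = 1/4
R -> R = 3/4 -> 3/4 = 1
((R -> Q) -> P) -> (R -> R) = 1/4 -> 1 = 1
!(!Q <-> Q) || (((R -> Q) -> P) -> (R -> R)) = 1/2 || 1 = 1
R <-> R = 3/4 <-> 3/4 = 1
Q -> P = 3/4 -> 1/4 = 1/2
R -> Q = 3/4 -> 3/4 = 1
(Q -> P) -> (R -> Q) = 1/2 -> 1 = 1
Q -> R = 3/4 -> 3/4 = 1
Q <-> P = 3/4 <-> 1/4 = 1/2
(Q -> R) || (Q <-> P) = 1 || 1/2 = 1
((Q -> P) -> (R -> Q)) || ((Q -> R) || (Q <-> P)) = 1 || 1 = 1
(R <-> R) <-> (((Q -> P) -> (R -> Q)) || ((Q -> R) || (Q <-> P))) = 1 <-> 1 = 1
(!(!Q <-> Q) || (((R -> Q) -> P) -> (R -> R))) || ((R <-> R) <-> (((Q -> P) -> (R -> Q)) || ((Q -> R) || (Q <-> P)))) = 1 || 1 = 1
P -> P = 1/4 -> 1/4 = 1
P -> (P -> P) = 1/4 -> 1 = 1
!(P -> (P -> P)) = !1 = 0
R -> P = 3/4 -> 1/4 = 1/2
!P = !1/4 = 3/4
(R -> P) || !P = 1/2 || 3/4 = 3/4
!(P -> (P -> P)) -> ((R -> P) || !P) = 0 -> 3/4 = 1
!P = !1/4 = 3/4
!!P = !3/4 = 1/4
P -> R = 1/4 -> 3/4 = 1
P <-> (P -> R) = 1/4 <-> 1 = 1/4
P || R = 1/4 || 3/4 = 3/4
(P <-> (P -> R)) <-> (P || R) = 1/4 <-> 3/4 = 1/2
!!P <-> ((P <-> (P -> R)) <-> (P || R)) = 1/4 <-> 1/2 = 3/4
(!(P -> (P -> P)) -> ((R -> P) || !P)) -> (!!P <-> ((P <-> (P -> R)) <-> (P || R))) = 1 -> 3/4 = 3/4
((!(!Q <-> Q) || (((R -> Q) -> P) -> (R -> R))) || ((R <-> R) <-> (((Q -> P) -> (R -> Q)) || ((Q -> R) || (Q <-> P))))) -> ((!(P -> (P -> P)) -> ((R -> P) || !P)) -> (!!P <-> ((P <-> (P -> R)) <-> (P || R)))) = 1 -> 3/4 = 3/4

3/4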